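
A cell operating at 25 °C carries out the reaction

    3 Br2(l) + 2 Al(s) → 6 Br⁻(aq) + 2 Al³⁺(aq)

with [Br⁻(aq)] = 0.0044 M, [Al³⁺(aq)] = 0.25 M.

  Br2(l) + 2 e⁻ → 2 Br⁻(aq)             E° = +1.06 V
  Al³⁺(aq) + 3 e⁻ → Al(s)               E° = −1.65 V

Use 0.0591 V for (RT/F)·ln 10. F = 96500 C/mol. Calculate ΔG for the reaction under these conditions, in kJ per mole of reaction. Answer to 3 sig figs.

With Br₂/Br⁻ reduced at the cathode, E°cell = +1.06 − (−1.65) = +2.71 V and n = 6.
Here Q = [Br⁻(aq)]^6·[Al³⁺(aq)]^2 = 4.54×10^−16 (log Q = −15.343), giving E = +2.71 − (0.0591/6)·(−15.343) = +2.8611 V.
ΔG = −nFE = −(6)(96500)(+2.8611) J/mol = −1660 kJ/mol.

−1660 kJ/mol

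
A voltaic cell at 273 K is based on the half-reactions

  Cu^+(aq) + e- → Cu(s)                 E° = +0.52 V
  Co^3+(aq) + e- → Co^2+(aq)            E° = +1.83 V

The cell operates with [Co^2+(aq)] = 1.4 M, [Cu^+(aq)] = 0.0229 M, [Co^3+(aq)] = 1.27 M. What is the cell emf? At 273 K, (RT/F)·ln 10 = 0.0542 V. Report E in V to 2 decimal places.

Co³⁺/Co²⁺ is reduced (cathode, E° = +1.83 V) and Cu⁺/Cu is oxidized (anode).
E°cell = +1.83 − (+0.52) = +1.31 V, with n = 1 electron transferred.
The balanced reaction is Co^3+(aq) + Cu(s) → Co^2+(aq) + Cu^+(aq), so Q = ([Co^2+(aq)]·[Cu^+(aq)]) / [Co^3+(aq)] = 0.0252 and log Q = −1.598.
E = E° − (0.0542/n)·log Q = +1.31 − (0.0542/1)(−1.598) = +1.40 V.

+1.40 V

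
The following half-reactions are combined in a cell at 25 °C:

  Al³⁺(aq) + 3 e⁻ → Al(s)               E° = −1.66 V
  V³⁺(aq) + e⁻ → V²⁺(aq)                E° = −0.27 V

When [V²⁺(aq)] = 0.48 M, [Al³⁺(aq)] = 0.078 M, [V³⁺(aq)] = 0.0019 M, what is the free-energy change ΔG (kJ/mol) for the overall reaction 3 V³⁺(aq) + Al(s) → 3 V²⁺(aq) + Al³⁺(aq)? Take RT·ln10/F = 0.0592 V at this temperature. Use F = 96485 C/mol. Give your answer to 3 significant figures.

The standard cell potential is −0.27 − (−1.66) = +1.39 V, with n = 3 electrons in the balanced equation.
The reaction quotient is ([V²⁺(aq)]^3·[Al³⁺(aq)]) / [V³⁺(aq)]^3 = 1.26×10^6; by Nernst, E = +1.39 − (0.0592/3)(6.100) = +1.2696 V.
Finally ΔG = −nFE = −(3)(96485 C/mol)(+1.2696 V) = −367 kJ/mol.

−367 kJ/mol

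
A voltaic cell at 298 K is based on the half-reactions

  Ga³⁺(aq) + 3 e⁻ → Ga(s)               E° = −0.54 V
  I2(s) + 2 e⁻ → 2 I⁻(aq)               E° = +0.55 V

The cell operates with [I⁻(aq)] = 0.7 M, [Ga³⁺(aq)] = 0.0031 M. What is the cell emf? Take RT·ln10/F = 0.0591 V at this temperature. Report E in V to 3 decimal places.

+1.149 V

The I₂/I⁻ couple has the more positive E°, so it is the cathode; Ga³⁺/Ga is the anode.
The standard potential is +0.55 − (−0.54) = +1.09 V and the balanced reaction transfers n = 6 electrons.
The balanced reaction is 3 I2(s) + 2 Ga(s) → 6 I⁻(aq) + 2 Ga³⁺(aq), so Q = [I⁻(aq)]^6·[Ga³⁺(aq)]^2 = 1.13×10^−6 and log Q = −5.947.
E = E° − (0.0591/n)·log Q = +1.09 − (0.0591/6)(−5.947) = +1.149 V.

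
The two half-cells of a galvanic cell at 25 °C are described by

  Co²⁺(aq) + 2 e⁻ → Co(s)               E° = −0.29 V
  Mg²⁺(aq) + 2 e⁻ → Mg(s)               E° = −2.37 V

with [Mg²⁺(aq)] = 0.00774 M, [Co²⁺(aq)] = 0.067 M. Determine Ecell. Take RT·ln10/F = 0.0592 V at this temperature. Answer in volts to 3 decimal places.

+2.108 V

The Co²⁺/Co couple has the more positive E°, so it is the cathode; Mg²⁺/Mg is the anode.
The standard potential is −0.29 − (−2.37) = +2.08 V and the balanced reaction transfers n = 2 electrons.
Balancing gives Co²⁺(aq) + Mg(s) → Co(s) + Mg²⁺(aq); hence Q = [Mg²⁺(aq)] / [Co²⁺(aq)] = 0.116 (log Q = −0.937).
E = E° − (0.0592/n)·log Q = +2.08 − (0.0592/2)(−0.937) = +2.108 V.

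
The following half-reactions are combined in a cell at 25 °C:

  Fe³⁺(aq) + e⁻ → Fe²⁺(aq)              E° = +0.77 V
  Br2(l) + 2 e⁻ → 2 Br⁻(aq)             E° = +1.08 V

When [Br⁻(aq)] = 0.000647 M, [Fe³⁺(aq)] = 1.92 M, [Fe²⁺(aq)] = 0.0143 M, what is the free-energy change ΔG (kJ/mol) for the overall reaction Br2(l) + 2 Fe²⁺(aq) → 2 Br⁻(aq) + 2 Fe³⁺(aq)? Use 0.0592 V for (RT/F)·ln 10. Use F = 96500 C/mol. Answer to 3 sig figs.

E°cell = +1.08 − (+0.77) = +0.31 V; the balanced reaction transfers n = 2 electrons.
Q = ([Br⁻(aq)]^2·[Fe³⁺(aq)]^2) / [Fe²⁺(aq)]^2 = 0.00755, so log Q = −2.122 and E = +0.31 − (0.0592/2)(−2.122) = +0.3728 V.
Then ΔG = −nFE = −2 × 96500 × +0.3728 J/mol = −72.0 kJ/mol.

−72.0 kJ/mol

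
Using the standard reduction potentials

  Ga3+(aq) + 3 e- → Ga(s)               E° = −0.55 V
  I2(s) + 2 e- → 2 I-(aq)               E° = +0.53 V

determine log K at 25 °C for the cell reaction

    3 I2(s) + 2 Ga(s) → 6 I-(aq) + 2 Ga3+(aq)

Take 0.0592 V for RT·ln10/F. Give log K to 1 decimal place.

log K = 109.5

The I₂/I⁻ couple is reduced (cathode); E°cell = +0.53 − (−0.55) = +1.08 V with n = 6.
At equilibrium E = 0, so log K = nE°cell / 0.0592 = (6)(+1.08) / 0.0592 = 109.5.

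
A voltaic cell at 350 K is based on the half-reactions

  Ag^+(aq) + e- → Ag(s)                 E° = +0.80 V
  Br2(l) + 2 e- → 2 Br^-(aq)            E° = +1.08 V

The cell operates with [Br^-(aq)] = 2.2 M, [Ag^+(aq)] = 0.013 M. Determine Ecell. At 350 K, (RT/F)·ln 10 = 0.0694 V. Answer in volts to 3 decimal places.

+0.387 V

Br₂/Br⁻ is reduced (cathode, E° = +1.08 V) and Ag⁺/Ag is oxidized (anode).
E°cell = E°cat − E°an = +1.08 − (+0.80) = +0.28 V; n = 2.
Balancing gives Br2(l) + 2 Ag(s) → 2 Br^-(aq) + 2 Ag^+(aq); hence Q = [Br^-(aq)]^2·[Ag^+(aq)]^2 = 0.000818 (log Q = −3.087).
Applying E = E° − (RT ln10/nF)·log Q gives +0.28 − (0.0694/2)(−3.087) = +0.387 V.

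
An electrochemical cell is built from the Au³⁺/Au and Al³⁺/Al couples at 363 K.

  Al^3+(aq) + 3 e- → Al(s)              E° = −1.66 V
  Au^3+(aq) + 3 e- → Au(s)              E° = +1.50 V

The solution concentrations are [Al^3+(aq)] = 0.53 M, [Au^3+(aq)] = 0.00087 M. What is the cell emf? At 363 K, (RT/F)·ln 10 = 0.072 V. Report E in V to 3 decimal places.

+3.093 V

The Au³⁺/Au couple has the more positive E°, so it is the cathode; Al³⁺/Al is the anode.
E°cell = E°cat − E°an = +1.50 − (−1.66) = +3.16 V; n = 3.
Balancing gives Au^3+(aq) + Al(s) → Au(s) + Al^3+(aq); hence Q = [Al^3+(aq)] / [Au^3+(aq)] = 609 (log Q = 2.785).
Applying E = E° − (RT ln10/nF)·log Q gives +3.16 − (0.072/3)(2.785) = +3.093 V.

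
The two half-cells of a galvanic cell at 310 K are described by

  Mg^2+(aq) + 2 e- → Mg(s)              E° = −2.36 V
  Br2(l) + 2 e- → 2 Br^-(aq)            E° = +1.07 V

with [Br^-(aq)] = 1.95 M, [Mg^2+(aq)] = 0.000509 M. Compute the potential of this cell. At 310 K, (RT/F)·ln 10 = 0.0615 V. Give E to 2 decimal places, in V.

Br₂/Br⁻ is reduced (cathode, E° = +1.07 V) and Mg²⁺/Mg is oxidized (anode).
E°cell = +1.07 − (−2.36) = +3.43 V, with n = 2 electrons transferred.
Balancing gives Br2(l) + Mg(s) → 2 Br^-(aq) + Mg^2+(aq); hence Q = [Br^-(aq)]^2·[Mg^2+(aq)] = 0.00194 (log Q = −2.713).
By the Nernst equation, E = +3.43 − (0.0615/2)·(−2.713) = +3.51 V.

+3.51 V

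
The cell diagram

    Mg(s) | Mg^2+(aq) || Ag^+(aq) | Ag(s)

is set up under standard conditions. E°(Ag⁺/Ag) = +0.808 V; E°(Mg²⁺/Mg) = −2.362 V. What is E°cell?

+3.170 V

By convention the left-hand electrode in cell notation is the anode (oxidation) and the right-hand electrode is the cathode (reduction).
E°cell = E°(right) − E°(left) = +0.808 − (−2.362) = +3.170 V.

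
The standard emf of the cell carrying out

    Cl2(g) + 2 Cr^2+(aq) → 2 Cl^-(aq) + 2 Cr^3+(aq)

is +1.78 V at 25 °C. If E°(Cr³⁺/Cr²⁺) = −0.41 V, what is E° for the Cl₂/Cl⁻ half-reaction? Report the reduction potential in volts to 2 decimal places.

In the reaction as written the Cl₂/Cl⁻ couple is reduced (cathode) and Cr³⁺/Cr²⁺ is oxidized (anode), so E°cell = E°(Cl₂/Cl⁻) − E°(Cr³⁺/Cr²⁺).
E°(Cl₂/Cl⁻) = E°cell + E°(anode) = +1.78 + (−0.41) = +1.37 V.

+1.37 V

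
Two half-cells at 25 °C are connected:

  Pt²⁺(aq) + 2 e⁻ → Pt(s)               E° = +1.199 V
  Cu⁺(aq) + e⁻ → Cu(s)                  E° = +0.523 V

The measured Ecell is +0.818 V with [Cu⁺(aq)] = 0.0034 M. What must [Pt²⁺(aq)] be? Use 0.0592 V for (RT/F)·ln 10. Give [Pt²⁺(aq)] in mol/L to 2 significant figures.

0.72 M

The Pt²⁺/Pt couple has the larger reduction potential, so it is the cathode: E°cell = +1.199 − (+0.523) = +0.676 V and n = 2.
From the Nernst equation, log Q = n(E° − E)/0.0592 = 2·(+0.676 − (+0.818))/0.0592 = −4.797.
Balancing electrons gives Pt²⁺(aq) + 2 Cu(s) → Pt(s) + 2 Cu⁺(aq); thus Q = [Cu⁺(aq)]^2 / [Pt²⁺(aq)].
Isolating [Pt²⁺(aq)] in Q = 10^{−4.797} yields log [Pt²⁺(aq)] = −0.140, i.e. 0.72 M.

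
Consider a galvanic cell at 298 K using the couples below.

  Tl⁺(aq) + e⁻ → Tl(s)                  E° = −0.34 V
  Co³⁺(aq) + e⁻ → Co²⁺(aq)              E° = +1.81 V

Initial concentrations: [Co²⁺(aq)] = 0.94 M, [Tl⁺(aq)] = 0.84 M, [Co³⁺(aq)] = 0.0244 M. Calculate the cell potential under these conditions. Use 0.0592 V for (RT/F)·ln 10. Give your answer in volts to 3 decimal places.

+2.061 V

Co³⁺/Co²⁺ is reduced (cathode, E° = +1.81 V) and Tl⁺/Tl is oxidized (anode).
E°cell = +1.81 − (−0.34) = +2.15 V, with n = 1 electron transferred.
Balancing gives Co³⁺(aq) + Tl(s) → Co²⁺(aq) + Tl⁺(aq); hence Q = ([Co²⁺(aq)]·[Tl⁺(aq)]) / [Co³⁺(aq)] = 32.4 (log Q = 1.510).
E = E° − (0.0592/n)·log Q = +2.15 − (0.0592/1)(1.510) = +2.061 V.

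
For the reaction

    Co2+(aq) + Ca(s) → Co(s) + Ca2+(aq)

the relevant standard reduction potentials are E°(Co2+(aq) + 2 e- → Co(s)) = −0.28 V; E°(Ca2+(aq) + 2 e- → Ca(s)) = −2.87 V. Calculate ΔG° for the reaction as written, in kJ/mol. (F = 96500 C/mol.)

−500 kJ/mol

In the reaction as written Co2+(aq) is reduced, so the Co²⁺/Co couple is the cathode and Ca²⁺/Ca is the anode.
E°cell = −0.28 − (−2.87) = +2.59 V; balancing electrons gives n = 2.
ΔG° = −nFE°cell = −(2)(96500)(+2.59) J/mol = −500 kJ/mol.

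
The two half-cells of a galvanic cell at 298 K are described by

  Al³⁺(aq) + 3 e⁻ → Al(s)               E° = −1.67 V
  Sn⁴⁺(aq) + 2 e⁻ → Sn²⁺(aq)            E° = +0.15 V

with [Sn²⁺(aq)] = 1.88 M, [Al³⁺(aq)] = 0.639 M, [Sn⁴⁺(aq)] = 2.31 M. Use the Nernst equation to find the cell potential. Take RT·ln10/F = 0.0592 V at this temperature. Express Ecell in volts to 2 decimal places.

Since E°(Sn⁴⁺/Sn²⁺) > E°(Al³⁺/Al), Sn⁴⁺/Sn²⁺ serves as the cathode.
E°cell = E°cat − E°an = +0.15 − (−1.67) = +1.82 V; n = 6.
Balancing gives 3 Sn⁴⁺(aq) + 2 Al(s) → 3 Sn²⁺(aq) + 2 Al³⁺(aq); hence Q = ([Sn²⁺(aq)]^3·[Al³⁺(aq)]^2) / [Sn⁴⁺(aq)]^3 = 0.22 (log Q = −0.657).
By the Nernst equation, E = +1.82 − (0.0592/6)·(−0.657) = +1.83 V.

+1.83 V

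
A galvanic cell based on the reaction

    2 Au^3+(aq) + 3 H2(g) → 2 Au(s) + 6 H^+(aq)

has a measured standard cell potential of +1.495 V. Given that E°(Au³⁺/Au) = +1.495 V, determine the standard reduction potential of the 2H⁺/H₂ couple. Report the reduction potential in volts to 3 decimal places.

In the reaction as written the Au³⁺/Au couple is reduced (cathode) and 2H⁺/H₂ is oxidized (anode), so E°cell = E°(Au³⁺/Au) − E°(2H⁺/H₂).
E°(2H⁺/H₂) = E°(cathode) − E°cell = +1.495 − (+1.495) = +0.000 V.

+0.000 V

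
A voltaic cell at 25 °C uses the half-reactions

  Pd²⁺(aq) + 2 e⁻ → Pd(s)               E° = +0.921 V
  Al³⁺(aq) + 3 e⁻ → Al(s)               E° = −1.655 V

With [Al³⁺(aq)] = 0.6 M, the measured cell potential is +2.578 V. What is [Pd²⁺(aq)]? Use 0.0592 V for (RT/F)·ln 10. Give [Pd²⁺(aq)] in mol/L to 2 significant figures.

0.83 M

With Pd²⁺/Pd at the cathode and Al³⁺/Al at the anode, E°cell = +0.921 − (−1.655) = +2.576 V (n = 6).
Since E = E° − (0.0592/n)·log Q, log Q = n(E° − E)/0.0592 = −0.203.
The balanced reaction is 3 Pd²⁺(aq) + 2 Al(s) → 3 Pd(s) + 2 Al³⁺(aq), so Q = [Al³⁺(aq)]^2 / [Pd²⁺(aq)]^3.
Substituting the known concentrations and solving, log [Pd²⁺(aq)] = −0.080 and [Pd²⁺(aq)] = 0.83 M.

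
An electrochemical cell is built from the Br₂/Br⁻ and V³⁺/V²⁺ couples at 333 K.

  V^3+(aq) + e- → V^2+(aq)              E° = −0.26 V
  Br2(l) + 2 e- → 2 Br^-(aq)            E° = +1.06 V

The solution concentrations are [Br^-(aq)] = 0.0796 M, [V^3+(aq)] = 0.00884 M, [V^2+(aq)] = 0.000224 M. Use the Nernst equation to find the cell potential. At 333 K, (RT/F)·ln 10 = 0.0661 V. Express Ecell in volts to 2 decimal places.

The Br₂/Br⁻ couple has the more positive E°, so it is the cathode; V³⁺/V²⁺ is the anode.
The standard potential is +1.06 − (−0.26) = +1.32 V and the balanced reaction transfers n = 2 electrons.
The balanced reaction is Br2(l) + 2 V^2+(aq) → 2 Br^-(aq) + 2 V^3+(aq), so Q = ([Br^-(aq)]^2·[V^3+(aq)]^2) / [V^2+(aq)]^2 = 9.87 and log Q = 0.994.
Applying E = E° − (RT ln10/nF)·log Q gives +1.32 − (0.0661/2)(0.994) = +1.29 V.

+1.29 V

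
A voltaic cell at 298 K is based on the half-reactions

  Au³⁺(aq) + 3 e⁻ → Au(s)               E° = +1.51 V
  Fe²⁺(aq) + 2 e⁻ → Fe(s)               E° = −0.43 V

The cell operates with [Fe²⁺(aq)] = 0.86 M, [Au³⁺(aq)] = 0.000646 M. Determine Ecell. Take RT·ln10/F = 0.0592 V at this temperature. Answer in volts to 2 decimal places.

+1.88 V

The Au³⁺/Au couple has the more positive E°, so it is the cathode; Fe²⁺/Fe is the anode.
E°cell = +1.51 − (−0.43) = +1.94 V, with n = 6 electrons transferred.
For the overall reaction 2 Au³⁺(aq) + 3 Fe(s) → 2 Au(s) + 3 Fe²⁺(aq), Q = [Fe²⁺(aq)]^3 / [Au³⁺(aq)]^2 = 1.52×10^6, giving log Q = 6.183.
Applying E = E° − (RT ln10/nF)·log Q gives +1.94 − (0.0592/6)(6.183) = +1.88 V.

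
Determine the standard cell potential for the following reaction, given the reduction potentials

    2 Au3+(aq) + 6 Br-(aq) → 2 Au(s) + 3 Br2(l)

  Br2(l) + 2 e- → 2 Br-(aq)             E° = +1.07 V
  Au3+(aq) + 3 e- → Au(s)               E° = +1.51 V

+0.44 V

In the reaction as written, Au3+(aq) is reduced (cathode) and Br2(l) is produced by oxidation at the anode.
E°cell = E°(cathode) − E°(anode) = +1.51 − (+1.07) = +0.44 V.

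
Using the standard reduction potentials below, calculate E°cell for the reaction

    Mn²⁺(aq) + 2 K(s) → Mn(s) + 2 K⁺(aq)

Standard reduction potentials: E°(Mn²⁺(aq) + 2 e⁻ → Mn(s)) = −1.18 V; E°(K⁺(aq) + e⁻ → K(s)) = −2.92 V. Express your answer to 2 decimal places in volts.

Mn²⁺(aq) gains electrons, so the Mn²⁺/Mn couple is the cathode; the K⁺/K couple is the anode.
E°cell = E°(cathode) − E°(anode) = −1.18 − (−2.92) = +1.74 V.

+1.74 V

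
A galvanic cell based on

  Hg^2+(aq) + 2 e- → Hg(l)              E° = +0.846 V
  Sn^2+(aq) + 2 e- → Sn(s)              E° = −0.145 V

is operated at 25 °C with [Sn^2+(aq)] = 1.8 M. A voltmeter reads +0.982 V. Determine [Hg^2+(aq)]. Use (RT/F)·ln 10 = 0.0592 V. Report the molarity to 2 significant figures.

Hg²⁺/Hg is the cathode (higher E°); E°cell = +0.846 − (−0.145) = +0.991 V with n = 2.
Since E = E° − (0.0592/n)·log Q, log Q = n(E° − E)/0.0592 = 0.304.
Balancing electrons gives Hg^2+(aq) + Sn(s) → Hg(l) + Sn^2+(aq); thus Q = [Sn^2+(aq)] / [Hg^2+(aq)].
Solving for the unknown gives log [Hg^2+(aq)] = −0.049, so [Hg^2+(aq)] ≈ 0.89 M.

0.89 M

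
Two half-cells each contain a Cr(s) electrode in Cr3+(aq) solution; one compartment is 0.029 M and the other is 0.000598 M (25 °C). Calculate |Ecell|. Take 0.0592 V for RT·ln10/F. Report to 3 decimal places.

For a concentration cell E°cell = 0, since both electrodes use the same couple.
The compartment with the higher Cr3+(aq) concentration (0.029 M) acts as the cathode; ions are reduced there and produced at the dilute (0.000598 M) anode.
With n = 3, Ecell = −(0.0592/3)·log([dilute]/[conc]) = −(0.0592/3)·log(0.000598/0.029) = +0.033 V.

0.033 V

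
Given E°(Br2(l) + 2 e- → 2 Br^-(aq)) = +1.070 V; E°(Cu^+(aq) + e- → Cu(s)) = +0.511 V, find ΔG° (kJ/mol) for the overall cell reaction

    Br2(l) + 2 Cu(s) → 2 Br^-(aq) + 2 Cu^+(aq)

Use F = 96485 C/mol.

In the reaction as written Br2(l) is reduced, so the Br₂/Br⁻ couple is the cathode and Cu⁺/Cu is the anode.
E°cell = +1.070 − (+0.511) = +0.559 V; balancing electrons gives n = 2.
ΔG° = −nFE°cell = −(2)(96485)(+0.559) J/mol = −108 kJ/mol.

−108 kJ/mol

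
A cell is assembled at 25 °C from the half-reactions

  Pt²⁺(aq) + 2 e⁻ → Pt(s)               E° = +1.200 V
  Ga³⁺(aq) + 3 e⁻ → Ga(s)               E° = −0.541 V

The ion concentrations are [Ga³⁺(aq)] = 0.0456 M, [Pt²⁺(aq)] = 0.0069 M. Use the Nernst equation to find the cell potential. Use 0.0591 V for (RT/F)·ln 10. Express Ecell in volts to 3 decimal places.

+1.704 V

Pt²⁺/Pt is reduced (cathode, E° = +1.200 V) and Ga³⁺/Ga is oxidized (anode).
The standard potential is +1.200 − (−0.541) = +1.741 V and the balanced reaction transfers n = 6 electrons.
For the overall reaction 3 Pt²⁺(aq) + 2 Ga(s) → 3 Pt(s) + 2 Ga³⁺(aq), Q = [Ga³⁺(aq)]^2 / [Pt²⁺(aq)]^3 = 6.33×10^3, giving log Q = 3.801.
Applying E = E° − (RT ln10/nF)·log Q gives +1.741 − (0.0591/6)(3.801) = +1.704 V.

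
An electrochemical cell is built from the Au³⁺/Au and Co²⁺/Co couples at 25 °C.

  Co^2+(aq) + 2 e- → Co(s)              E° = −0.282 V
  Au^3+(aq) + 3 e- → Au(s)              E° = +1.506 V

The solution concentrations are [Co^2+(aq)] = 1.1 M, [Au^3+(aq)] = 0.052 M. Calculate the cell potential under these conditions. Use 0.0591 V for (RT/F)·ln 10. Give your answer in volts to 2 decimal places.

+1.76 V

The Au³⁺/Au couple has the more positive E°, so it is the cathode; Co²⁺/Co is the anode.
E°cell = E°cat − E°an = +1.506 − (−0.282) = +1.788 V; n = 6.
For the overall reaction 2 Au^3+(aq) + 3 Co(s) → 2 Au(s) + 3 Co^2+(aq), Q = [Co^2+(aq)]^3 / [Au^3+(aq)]^2 = 492, giving log Q = 2.692.
Applying E = E° − (RT ln10/nF)·log Q gives +1.788 − (0.0591/6)(2.692) = +1.76 V.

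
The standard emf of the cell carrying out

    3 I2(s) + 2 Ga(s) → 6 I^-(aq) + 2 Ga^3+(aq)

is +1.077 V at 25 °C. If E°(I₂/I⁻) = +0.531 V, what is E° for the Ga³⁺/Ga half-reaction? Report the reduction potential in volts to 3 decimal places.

In the reaction as written the I₂/I⁻ couple is reduced (cathode) and Ga³⁺/Ga is oxidized (anode), so E°cell = E°(I₂/I⁻) − E°(Ga³⁺/Ga).
E°(Ga³⁺/Ga) = E°(cathode) − E°cell = +0.531 − (+1.077) = −0.546 V.

−0.546 V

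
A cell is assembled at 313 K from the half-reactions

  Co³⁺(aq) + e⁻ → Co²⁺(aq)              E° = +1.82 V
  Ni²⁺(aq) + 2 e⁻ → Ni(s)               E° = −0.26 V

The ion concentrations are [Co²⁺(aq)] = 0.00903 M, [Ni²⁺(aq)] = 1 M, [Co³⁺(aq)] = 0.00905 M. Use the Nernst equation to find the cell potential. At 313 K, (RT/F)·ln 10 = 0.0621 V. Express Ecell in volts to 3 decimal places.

+2.080 V

The Co³⁺/Co²⁺ couple has the more positive E°, so it is the cathode; Ni²⁺/Ni is the anode.
The standard potential is +1.82 − (−0.26) = +2.08 V and the balanced reaction transfers n = 2 electrons.
Balancing gives 2 Co³⁺(aq) + Ni(s) → 2 Co²⁺(aq) + Ni²⁺(aq); hence Q = ([Co²⁺(aq)]^2·[Ni²⁺(aq)]) / [Co³⁺(aq)]^2 = 0.996 (log Q = −0.002).
By the Nernst equation, E = +2.08 − (0.0621/2)·(−0.002) = +2.080 V.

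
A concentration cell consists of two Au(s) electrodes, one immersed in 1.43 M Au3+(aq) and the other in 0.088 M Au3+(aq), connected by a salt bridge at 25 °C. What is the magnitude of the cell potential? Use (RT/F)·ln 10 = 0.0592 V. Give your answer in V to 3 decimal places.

For a concentration cell E°cell = 0, since both electrodes use the same couple.
The compartment with the higher Au3+(aq) concentration (1.43 M) acts as the cathode; ions are reduced there and produced at the dilute (0.088 M) anode.
With n = 3, Ecell = −(0.0592/3)·log([dilute]/[conc]) = −(0.0592/3)·log(0.088/1.43) = +0.024 V.

0.024 V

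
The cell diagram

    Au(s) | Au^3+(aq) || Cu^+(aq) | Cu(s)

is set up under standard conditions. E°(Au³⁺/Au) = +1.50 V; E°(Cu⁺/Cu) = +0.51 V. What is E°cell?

By convention the left-hand electrode in cell notation is the anode (oxidation) and the right-hand electrode is the cathode (reduction).
E°cell = E°(right) − E°(left) = +0.51 − (+1.50) = −0.99 V.
The negative sign shows that, as written, the cell would require an external voltage to drive the reaction.

−0.99 V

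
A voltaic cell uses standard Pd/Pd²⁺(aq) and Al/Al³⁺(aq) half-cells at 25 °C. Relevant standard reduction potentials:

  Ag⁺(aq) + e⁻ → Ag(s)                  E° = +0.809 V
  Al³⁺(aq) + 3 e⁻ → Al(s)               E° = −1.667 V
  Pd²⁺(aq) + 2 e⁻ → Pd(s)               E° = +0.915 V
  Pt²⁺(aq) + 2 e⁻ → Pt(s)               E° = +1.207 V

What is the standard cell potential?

The Pd²⁺/Pd couple has the higher E°, so Pd ion is reduced (cathode) and Al is oxidized (anode).
E°cell = E°(cathode) − E°(anode) = +0.915 − (−1.667) = +2.582 V.

+2.582 V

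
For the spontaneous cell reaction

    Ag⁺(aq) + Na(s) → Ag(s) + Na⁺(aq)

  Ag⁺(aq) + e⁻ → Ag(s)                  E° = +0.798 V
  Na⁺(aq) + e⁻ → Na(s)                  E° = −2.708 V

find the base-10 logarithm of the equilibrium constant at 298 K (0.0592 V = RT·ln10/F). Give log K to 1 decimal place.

log K = 59.2

The Ag⁺/Ag couple is reduced (cathode); E°cell = +0.798 − (−2.708) = +3.506 V with n = 1.
At equilibrium E = 0, so log K = nE°cell / 0.0592 = (1)(+3.506) / 0.0592 = 59.2.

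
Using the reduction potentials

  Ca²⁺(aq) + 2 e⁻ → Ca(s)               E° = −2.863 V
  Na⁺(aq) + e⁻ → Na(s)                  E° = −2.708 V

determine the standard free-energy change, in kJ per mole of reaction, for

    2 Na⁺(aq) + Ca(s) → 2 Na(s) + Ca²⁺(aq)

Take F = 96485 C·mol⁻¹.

−29.9 kJ/mol

In the reaction as written Na⁺(aq) is reduced, so the Na⁺/Na couple is the cathode and Ca²⁺/Ca is the anode.
E°cell = −2.708 − (−2.863) = +0.155 V; balancing electrons gives n = 2.
ΔG° = −nFE°cell = −(2)(96485)(+0.155) J/mol = −29.9 kJ/mol.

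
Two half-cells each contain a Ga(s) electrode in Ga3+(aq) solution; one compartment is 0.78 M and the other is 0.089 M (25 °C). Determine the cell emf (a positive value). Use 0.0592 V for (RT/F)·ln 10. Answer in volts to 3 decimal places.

0.019 V

For a concentration cell E°cell = 0, since both electrodes use the same couple.
The compartment with the higher Ga3+(aq) concentration (0.78 M) acts as the cathode; ions are reduced there and produced at the dilute (0.089 M) anode.
With n = 3, Ecell = −(0.0592/3)·log([dilute]/[conc]) = −(0.0592/3)·log(0.089/0.78) = +0.019 V.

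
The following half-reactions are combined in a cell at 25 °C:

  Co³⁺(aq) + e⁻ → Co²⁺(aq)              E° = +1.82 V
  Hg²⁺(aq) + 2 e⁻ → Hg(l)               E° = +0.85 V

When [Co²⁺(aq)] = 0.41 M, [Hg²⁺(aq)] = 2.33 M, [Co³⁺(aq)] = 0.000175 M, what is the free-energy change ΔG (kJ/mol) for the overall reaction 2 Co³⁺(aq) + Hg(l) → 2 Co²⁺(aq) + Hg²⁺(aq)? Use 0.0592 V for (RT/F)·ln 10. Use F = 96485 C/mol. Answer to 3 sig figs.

With Co³⁺/Co²⁺ reduced at the cathode, E°cell = +1.82 − (+0.85) = +0.97 V and n = 2.
The reaction quotient is ([Co²⁺(aq)]^2·[Hg²⁺(aq)]) / [Co³⁺(aq)]^2 = 1.28×10^7; by Nernst, E = +0.97 − (0.0592/2)(7.107) = +0.7596 V.
Finally ΔG = −nFE = −(2)(96485 C/mol)(+0.7596 V) = −147 kJ/mol.

−147 kJ/mol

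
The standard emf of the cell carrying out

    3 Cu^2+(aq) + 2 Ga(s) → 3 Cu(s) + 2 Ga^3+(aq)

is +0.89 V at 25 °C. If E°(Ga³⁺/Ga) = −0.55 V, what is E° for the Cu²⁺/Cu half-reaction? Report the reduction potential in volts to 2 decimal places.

In the reaction as written the Cu²⁺/Cu couple is reduced (cathode) and Ga³⁺/Ga is oxidized (anode), so E°cell = E°(Cu²⁺/Cu) − E°(Ga³⁺/Ga).
E°(Cu²⁺/Cu) = E°cell + E°(anode) = +0.89 + (−0.55) = +0.34 V.

+0.34 V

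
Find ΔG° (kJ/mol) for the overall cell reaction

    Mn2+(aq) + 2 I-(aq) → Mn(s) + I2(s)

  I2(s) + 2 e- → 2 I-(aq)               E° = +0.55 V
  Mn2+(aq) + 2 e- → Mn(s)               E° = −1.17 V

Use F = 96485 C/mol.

+332 kJ/mol

In the reaction as written Mn2+(aq) is reduced, so the Mn²⁺/Mn couple is the cathode and I₂/I⁻ is the anode.
E°cell = −1.17 − (+0.55) = −1.72 V; balancing electrons gives n = 2.
ΔG° = −nFE°cell = −(2)(96485)(−1.72) J/mol = +332 kJ/mol.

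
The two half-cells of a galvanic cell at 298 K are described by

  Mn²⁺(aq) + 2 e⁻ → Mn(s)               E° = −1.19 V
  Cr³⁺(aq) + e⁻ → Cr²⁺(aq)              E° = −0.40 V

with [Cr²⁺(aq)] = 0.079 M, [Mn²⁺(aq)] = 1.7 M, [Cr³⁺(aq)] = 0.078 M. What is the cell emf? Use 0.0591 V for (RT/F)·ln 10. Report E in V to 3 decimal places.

The Cr³⁺/Cr²⁺ couple has the more positive E°, so it is the cathode; Mn²⁺/Mn is the anode.
E°cell = −0.40 − (−1.19) = +0.79 V, with n = 2 electrons transferred.
For the overall reaction 2 Cr³⁺(aq) + Mn(s) → 2 Cr²⁺(aq) + Mn²⁺(aq), Q = ([Cr²⁺(aq)]^2·[Mn²⁺(aq)]) / [Cr³⁺(aq)]^2 = 1.74, giving log Q = 0.242.
E = E° − (0.0591/n)·log Q = +0.79 − (0.0591/2)(0.242) = +0.783 V.

+0.783 V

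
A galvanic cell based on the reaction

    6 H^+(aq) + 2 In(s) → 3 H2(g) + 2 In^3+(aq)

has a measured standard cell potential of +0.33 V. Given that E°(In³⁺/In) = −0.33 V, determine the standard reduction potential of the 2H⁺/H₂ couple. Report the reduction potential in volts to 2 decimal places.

In the reaction as written the 2H⁺/H₂ couple is reduced (cathode) and In³⁺/In is oxidized (anode), so E°cell = E°(2H⁺/H₂) − E°(In³⁺/In).
E°(2H⁺/H₂) = E°cell + E°(anode) = +0.33 + (−0.33) = +0.00 V.

+0.00 V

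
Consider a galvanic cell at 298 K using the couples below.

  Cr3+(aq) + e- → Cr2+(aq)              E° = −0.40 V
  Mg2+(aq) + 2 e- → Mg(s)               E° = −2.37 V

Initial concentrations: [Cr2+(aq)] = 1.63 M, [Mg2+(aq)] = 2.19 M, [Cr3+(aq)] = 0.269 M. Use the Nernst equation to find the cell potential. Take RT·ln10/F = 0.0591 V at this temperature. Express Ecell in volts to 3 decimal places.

+1.914 V

The Cr³⁺/Cr²⁺ couple has the more positive E°, so it is the cathode; Mg²⁺/Mg is the anode.
E°cell = −0.40 − (−2.37) = +1.97 V, with n = 2 electrons transferred.
The balanced reaction is 2 Cr3+(aq) + Mg(s) → 2 Cr2+(aq) + Mg2+(aq), so Q = ([Cr2+(aq)]^2·[Mg2+(aq)]) / [Cr3+(aq)]^2 = 80.4 and log Q = 1.905.
Applying E = E° − (RT ln10/nF)·log Q gives +1.97 − (0.0591/2)(1.905) = +1.914 V.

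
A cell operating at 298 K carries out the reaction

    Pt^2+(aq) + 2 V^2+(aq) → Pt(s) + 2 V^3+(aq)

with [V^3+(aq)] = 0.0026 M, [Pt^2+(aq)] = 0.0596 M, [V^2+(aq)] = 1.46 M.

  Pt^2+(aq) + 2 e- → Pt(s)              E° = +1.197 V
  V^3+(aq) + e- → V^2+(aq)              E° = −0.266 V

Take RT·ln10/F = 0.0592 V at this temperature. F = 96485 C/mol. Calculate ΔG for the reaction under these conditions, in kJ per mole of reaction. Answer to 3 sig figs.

−307 kJ/mol

With Pt²⁺/Pt reduced at the cathode, E°cell = +1.197 − (−0.266) = +1.463 V and n = 2.
Here Q = [V^3+(aq)]^2 / ([Pt^2+(aq)]·[V^2+(aq)]^2) = 5.32×10^−5 (log Q = −4.274), giving E = +1.463 − (0.0592/2)·(−4.274) = +1.5895 V.
ΔG = −nFE = −(2)(96485)(+1.5895) J/mol = −307 kJ/mol.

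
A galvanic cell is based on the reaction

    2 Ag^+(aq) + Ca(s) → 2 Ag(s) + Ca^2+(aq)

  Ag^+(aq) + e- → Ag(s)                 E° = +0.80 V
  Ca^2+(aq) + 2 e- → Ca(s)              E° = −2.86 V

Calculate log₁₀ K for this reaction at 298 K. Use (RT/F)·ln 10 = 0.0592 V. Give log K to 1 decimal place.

log K = 123.6

The Ag⁺/Ag couple is reduced (cathode); E°cell = +0.80 − (−2.86) = +3.66 V with n = 2.
At equilibrium E = 0, so log K = nE°cell / 0.0592 = (2)(+3.66) / 0.0592 = 123.6.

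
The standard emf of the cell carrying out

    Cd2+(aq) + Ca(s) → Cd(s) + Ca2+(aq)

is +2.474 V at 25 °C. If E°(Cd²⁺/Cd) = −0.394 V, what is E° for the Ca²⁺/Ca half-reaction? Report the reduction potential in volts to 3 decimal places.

−2.868 V

In the reaction as written the Cd²⁺/Cd couple is reduced (cathode) and Ca²⁺/Ca is oxidized (anode), so E°cell = E°(Cd²⁺/Cd) − E°(Ca²⁺/Ca).
E°(Ca²⁺/Ca) = E°(cathode) − E°cell = −0.394 − (+2.474) = −2.868 V.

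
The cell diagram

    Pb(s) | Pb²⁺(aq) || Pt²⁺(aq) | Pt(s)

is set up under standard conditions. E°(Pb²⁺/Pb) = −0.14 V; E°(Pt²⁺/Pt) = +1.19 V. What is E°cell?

+1.33 V

By convention the left-hand electrode in cell notation is the anode (oxidation) and the right-hand electrode is the cathode (reduction).
E°cell = E°(right) − E°(left) = +1.19 − (−0.14) = +1.33 V.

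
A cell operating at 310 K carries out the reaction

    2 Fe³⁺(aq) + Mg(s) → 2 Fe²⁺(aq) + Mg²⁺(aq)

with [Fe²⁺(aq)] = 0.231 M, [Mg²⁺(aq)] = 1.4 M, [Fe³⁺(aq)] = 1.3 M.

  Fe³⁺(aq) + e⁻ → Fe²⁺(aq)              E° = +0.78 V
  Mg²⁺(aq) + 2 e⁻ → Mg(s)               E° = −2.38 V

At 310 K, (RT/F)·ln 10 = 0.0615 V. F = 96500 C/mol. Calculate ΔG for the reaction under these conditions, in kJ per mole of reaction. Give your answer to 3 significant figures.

−618 kJ/mol

E°cell = +0.78 − (−2.38) = +3.16 V; the balanced reaction transfers n = 2 electrons.
Q = ([Fe²⁺(aq)]^2·[Mg²⁺(aq)]) / [Fe³⁺(aq)]^2 = 0.0442, so log Q = −1.355 and E = +3.16 − (0.0615/2)(−1.355) = +3.2017 V.
Finally ΔG = −nFE = −(2)(96500 C/mol)(+3.2017 V) = −618 kJ/mol.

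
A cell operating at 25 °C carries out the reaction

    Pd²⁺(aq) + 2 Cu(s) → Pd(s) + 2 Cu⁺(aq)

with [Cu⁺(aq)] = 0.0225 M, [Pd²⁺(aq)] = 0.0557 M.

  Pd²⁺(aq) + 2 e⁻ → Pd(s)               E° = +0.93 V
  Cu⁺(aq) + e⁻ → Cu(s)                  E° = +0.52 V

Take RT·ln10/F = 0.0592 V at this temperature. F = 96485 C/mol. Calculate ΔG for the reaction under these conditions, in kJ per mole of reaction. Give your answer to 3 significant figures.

−90.8 kJ/mol

The standard cell potential is +0.93 − (+0.52) = +0.41 V, with n = 2 electrons in the balanced equation.
Here Q = [Cu⁺(aq)]^2 / [Pd²⁺(aq)] = 0.00909 (log Q = −2.041), giving E = +0.41 − (0.0592/2)·(−2.041) = +0.4704 V.
ΔG = −nFE = −(2)(96485)(+0.4704) J/mol = −90.8 kJ/mol.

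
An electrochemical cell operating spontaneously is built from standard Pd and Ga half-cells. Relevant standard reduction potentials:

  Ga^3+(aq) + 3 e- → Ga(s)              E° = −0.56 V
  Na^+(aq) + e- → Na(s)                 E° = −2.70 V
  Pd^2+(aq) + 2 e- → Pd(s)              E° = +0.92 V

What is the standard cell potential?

+1.48 V

Of the two couples in this cell, the one with the more positive reduction potential is reduced at the cathode: here that is Pd²⁺/Pd (+0.92 V); Ga³⁺/Ga (−0.56 V) is the anode.
E°cell = E°(cathode) − E°(anode) = +0.92 − (−0.56) = +1.48 V.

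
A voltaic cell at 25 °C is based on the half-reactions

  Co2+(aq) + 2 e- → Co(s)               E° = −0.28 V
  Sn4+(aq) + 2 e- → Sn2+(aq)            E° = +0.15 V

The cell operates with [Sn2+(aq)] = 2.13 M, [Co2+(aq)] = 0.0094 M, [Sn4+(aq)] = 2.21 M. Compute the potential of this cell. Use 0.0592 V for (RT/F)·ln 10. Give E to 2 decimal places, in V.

+0.49 V

Since E°(Sn⁴⁺/Sn²⁺) > E°(Co²⁺/Co), Sn⁴⁺/Sn²⁺ serves as the cathode.
E°cell = +0.15 − (−0.28) = +0.43 V, with n = 2 electrons transferred.
Balancing gives Sn4+(aq) + Co(s) → Sn2+(aq) + Co2+(aq); hence Q = ([Sn2+(aq)]·[Co2+(aq)]) / [Sn4+(aq)] = 0.00906 (log Q = −2.043).
By the Nernst equation, E = +0.43 − (0.0592/2)·(−2.043) = +0.49 V.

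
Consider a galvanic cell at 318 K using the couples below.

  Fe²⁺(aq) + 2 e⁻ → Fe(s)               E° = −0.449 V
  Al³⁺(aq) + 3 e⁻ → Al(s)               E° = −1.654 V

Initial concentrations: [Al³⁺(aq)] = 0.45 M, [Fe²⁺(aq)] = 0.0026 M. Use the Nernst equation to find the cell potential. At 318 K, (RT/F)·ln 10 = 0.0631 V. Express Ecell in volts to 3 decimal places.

+1.131 V

Since E°(Fe²⁺/Fe) > E°(Al³⁺/Al), Fe²⁺/Fe serves as the cathode.
The standard potential is −0.449 − (−1.654) = +1.205 V and the balanced reaction transfers n = 6 electrons.
Balancing gives 3 Fe²⁺(aq) + 2 Al(s) → 3 Fe(s) + 2 Al³⁺(aq); hence Q = [Al³⁺(aq)]^2 / [Fe²⁺(aq)]^3 = 1.15×10^7 (log Q = 7.062).
By the Nernst equation, E = +1.205 − (0.0631/6)·(7.062) = +1.131 V.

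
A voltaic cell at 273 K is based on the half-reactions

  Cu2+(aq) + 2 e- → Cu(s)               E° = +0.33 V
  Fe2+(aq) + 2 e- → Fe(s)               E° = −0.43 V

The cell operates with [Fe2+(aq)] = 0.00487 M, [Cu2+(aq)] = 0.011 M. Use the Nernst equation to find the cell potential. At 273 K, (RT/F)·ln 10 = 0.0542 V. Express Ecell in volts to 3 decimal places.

The Cu²⁺/Cu couple has the more positive E°, so it is the cathode; Fe²⁺/Fe is the anode.
The standard potential is +0.33 − (−0.43) = +0.76 V and the balanced reaction transfers n = 2 electrons.
The balanced reaction is Cu2+(aq) + Fe(s) → Cu(s) + Fe2+(aq), so Q = [Fe2+(aq)] / [Cu2+(aq)] = 0.443 and log Q = −0.354.
E = E° − (0.0542/n)·log Q = +0.76 − (0.0542/2)(−0.354) = +0.770 V.

+0.770 V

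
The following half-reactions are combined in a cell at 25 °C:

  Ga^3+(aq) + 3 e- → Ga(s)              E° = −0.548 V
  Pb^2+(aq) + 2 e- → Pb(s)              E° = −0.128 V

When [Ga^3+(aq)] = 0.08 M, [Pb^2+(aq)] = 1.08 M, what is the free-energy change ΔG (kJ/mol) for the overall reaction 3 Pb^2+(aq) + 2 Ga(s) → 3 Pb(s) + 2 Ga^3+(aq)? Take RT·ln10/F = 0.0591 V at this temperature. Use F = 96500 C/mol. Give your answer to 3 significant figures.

The standard cell potential is −0.128 − (−0.548) = +0.420 V, with n = 6 electrons in the balanced equation.
Here Q = [Ga^3+(aq)]^2 / [Pb^2+(aq)]^3 = 0.00508 (log Q = −2.294), giving E = +0.420 − (0.0591/6)·(−2.294) = +0.4426 V.
ΔG = −nFE = −(6)(96500)(+0.4426) J/mol = −256 kJ/mol.

−256 kJ/mol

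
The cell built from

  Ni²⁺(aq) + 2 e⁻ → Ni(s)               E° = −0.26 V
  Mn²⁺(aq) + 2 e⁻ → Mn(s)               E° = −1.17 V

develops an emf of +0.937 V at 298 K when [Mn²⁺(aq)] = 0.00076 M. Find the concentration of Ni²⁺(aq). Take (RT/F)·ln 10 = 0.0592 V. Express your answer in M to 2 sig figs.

0.0062 M

With Ni²⁺/Ni at the cathode and Mn²⁺/Mn at the anode, E°cell = −0.26 − (−1.17) = +0.91 V (n = 2).
From the Nernst equation, log Q = n(E° − E)/0.0592 = 2·(+0.91 − (+0.937))/0.0592 = −0.912.
The balanced reaction is Ni²⁺(aq) + Mn(s) → Ni(s) + Mn²⁺(aq), so Q = [Mn²⁺(aq)] / [Ni²⁺(aq)].
Solving for the unknown gives log [Ni²⁺(aq)] = −2.207, so [Ni²⁺(aq)] ≈ 0.0062 M.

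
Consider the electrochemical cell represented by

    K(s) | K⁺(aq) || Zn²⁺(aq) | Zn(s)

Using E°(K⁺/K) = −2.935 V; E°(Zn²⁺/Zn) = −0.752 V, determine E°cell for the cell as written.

+2.183 V

By convention the left-hand electrode in cell notation is the anode (oxidation) and the right-hand electrode is the cathode (reduction).
E°cell = E°(right) − E°(left) = −0.752 − (−2.935) = +2.183 V.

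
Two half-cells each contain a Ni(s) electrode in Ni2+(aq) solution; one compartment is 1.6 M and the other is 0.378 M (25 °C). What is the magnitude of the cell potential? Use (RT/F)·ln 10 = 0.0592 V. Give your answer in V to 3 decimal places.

For a concentration cell E°cell = 0, since both electrodes use the same couple.
The compartment with the higher Ni2+(aq) concentration (1.6 M) acts as the cathode; ions are reduced there and produced at the dilute (0.378 M) anode.
With n = 2, Ecell = −(0.0592/2)·log([dilute]/[conc]) = −(0.0592/2)·log(0.378/1.6) = +0.019 V.

0.019 V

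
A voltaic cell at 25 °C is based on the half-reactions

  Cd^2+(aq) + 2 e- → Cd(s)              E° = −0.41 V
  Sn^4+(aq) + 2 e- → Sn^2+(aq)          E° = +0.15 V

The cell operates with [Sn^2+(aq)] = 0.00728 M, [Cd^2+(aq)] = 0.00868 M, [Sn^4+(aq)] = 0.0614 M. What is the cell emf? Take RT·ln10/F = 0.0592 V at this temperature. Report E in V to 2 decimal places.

Sn⁴⁺/Sn²⁺ is reduced (cathode, E° = +0.15 V) and Cd²⁺/Cd is oxidized (anode).
E°cell = E°cat − E°an = +0.15 − (−0.41) = +0.56 V; n = 2.
For the overall reaction Sn^4+(aq) + Cd(s) → Sn^2+(aq) + Cd^2+(aq), Q = ([Sn^2+(aq)]·[Cd^2+(aq)]) / [Sn^4+(aq)] = 0.00103, giving log Q = −2.988.
E = E° − (0.0592/n)·log Q = +0.56 − (0.0592/2)(−2.988) = +0.65 V.

+0.65 V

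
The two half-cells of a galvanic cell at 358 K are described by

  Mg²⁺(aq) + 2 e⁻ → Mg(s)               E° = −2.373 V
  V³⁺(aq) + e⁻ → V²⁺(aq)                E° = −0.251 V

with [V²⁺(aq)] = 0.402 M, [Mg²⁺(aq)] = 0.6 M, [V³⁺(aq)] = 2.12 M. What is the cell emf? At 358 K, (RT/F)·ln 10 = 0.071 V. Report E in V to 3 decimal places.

Since E°(V³⁺/V²⁺) > E°(Mg²⁺/Mg), V³⁺/V²⁺ serves as the cathode.
E°cell = −0.251 − (−2.373) = +2.122 V, with n = 2 electrons transferred.
The balanced reaction is 2 V³⁺(aq) + Mg(s) → 2 V²⁺(aq) + Mg²⁺(aq), so Q = ([V²⁺(aq)]^2·[Mg²⁺(aq)]) / [V³⁺(aq)]^2 = 0.0216 and log Q = −1.666.
E = E° − (0.071/n)·log Q = +2.122 − (0.071/2)(−1.666) = +2.181 V.

+2.181 V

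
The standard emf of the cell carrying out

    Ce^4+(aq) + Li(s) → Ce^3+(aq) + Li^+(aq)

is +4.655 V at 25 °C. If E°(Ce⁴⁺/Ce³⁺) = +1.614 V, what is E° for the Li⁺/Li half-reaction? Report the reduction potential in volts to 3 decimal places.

In the reaction as written the Ce⁴⁺/Ce³⁺ couple is reduced (cathode) and Li⁺/Li is oxidized (anode), so E°cell = E°(Ce⁴⁺/Ce³⁺) − E°(Li⁺/Li).
E°(Li⁺/Li) = E°(cathode) − E°cell = +1.614 − (+4.655) = −3.041 V.

−3.041 V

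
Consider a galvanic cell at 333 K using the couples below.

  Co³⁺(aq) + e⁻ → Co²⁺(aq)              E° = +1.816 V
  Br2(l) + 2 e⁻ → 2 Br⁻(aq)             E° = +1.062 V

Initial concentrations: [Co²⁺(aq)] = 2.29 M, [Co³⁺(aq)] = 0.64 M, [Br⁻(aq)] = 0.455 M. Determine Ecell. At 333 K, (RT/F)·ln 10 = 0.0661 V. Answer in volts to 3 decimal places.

+0.695 V

Co³⁺/Co²⁺ is reduced (cathode, E° = +1.816 V) and Br₂/Br⁻ is oxidized (anode).
E°cell = +1.816 − (+1.062) = +0.754 V, with n = 2 electrons transferred.
For the overall reaction 2 Co³⁺(aq) + 2 Br⁻(aq) → 2 Co²⁺(aq) + Br2(l), Q = [Co²⁺(aq)]^2 / ([Co³⁺(aq)]^2·[Br⁻(aq)]^2) = 61.8, giving log Q = 1.791.
By the Nernst equation, E = +0.754 − (0.0661/2)·(1.791) = +0.695 V.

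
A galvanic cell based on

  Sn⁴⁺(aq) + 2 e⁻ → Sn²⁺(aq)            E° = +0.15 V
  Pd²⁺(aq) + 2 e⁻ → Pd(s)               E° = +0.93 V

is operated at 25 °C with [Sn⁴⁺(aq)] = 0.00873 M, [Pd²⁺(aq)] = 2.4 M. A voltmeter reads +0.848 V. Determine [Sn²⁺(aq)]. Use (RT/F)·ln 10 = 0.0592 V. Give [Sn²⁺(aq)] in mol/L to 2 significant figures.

With Pd²⁺/Pd at the cathode and Sn⁴⁺/Sn²⁺ at the anode, E°cell = +0.93 − (+0.15) = +0.78 V (n = 2).
Since E = E° − (0.0592/n)·log Q, log Q = n(E° − E)/0.0592 = −2.297.
Balancing electrons gives Pd²⁺(aq) + Sn²⁺(aq) → Pd(s) + Sn⁴⁺(aq); thus Q = [Sn⁴⁺(aq)] / ([Pd²⁺(aq)]·[Sn²⁺(aq)]).
Solving for the unknown gives log [Sn²⁺(aq)] = −0.142, so [Sn²⁺(aq)] ≈ 0.72 M.

0.72 M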